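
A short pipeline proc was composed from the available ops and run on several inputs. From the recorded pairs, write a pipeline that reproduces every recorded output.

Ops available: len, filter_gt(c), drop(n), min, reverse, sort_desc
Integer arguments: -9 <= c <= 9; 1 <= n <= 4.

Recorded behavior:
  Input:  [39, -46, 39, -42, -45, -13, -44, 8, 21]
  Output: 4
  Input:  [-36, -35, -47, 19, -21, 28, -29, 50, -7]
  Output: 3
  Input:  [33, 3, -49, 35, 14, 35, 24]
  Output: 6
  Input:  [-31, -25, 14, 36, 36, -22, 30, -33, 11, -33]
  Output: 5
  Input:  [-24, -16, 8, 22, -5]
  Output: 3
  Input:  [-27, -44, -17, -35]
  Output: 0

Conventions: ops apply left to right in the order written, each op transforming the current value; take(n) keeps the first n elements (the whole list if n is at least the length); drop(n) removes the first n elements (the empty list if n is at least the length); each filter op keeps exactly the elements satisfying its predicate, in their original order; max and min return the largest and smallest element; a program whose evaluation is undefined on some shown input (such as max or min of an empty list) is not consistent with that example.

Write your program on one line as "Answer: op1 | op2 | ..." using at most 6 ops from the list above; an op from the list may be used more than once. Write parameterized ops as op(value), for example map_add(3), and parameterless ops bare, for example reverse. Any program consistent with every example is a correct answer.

sort_desc | reverse | filter_gt(-6) | reverse | len

Check, running the answer program on each example:
  [39, -46, 39, -42, -45, -13, -44, 8, 21] -> [39, 39, 21, 8, -13, -42, -44, -45, -46] -> [-46, -45, -44, -42, -13, 8, 21, 39, 39] -> [8, 21, 39, 39] -> [39, 39, 21, 8] -> 4
  [-36, -35, -47, 19, -21, 28, -29, 50, -7] -> [50, 28, 19, -7, -21, -29, -35, -36, -47] -> [-47, -36, -35, -29, -21, -7, 19, 28, 50] -> [19, 28, 50] -> [50, 28, 19] -> 3
  [33, 3, -49, 35, 14, 35, 24] -> [35, 35, 33, 24, 14, 3, -49] -> [-49, 3, 14, 24, 33, 35, 35] -> [3, 14, 24, 33, 35, 35] -> [35, 35, 33, 24, 14, 3] -> 6
  [-31, -25, 14, 36, 36, -22, 30, -33, 11, -33] -> [36, 36, 30, 14, 11, -22, -25, -31, -33, -33] -> [-33, -33, -31, -25, -22, 11, 14, 30, 36, 36] -> [11, 14, 30, 36, 36] -> [36, 36, 30, 14, 11] -> 5
  [-24, -16, 8, 22, -5] -> [22, 8, -5, -16, -24] -> [-24, -16, -5, 8, 22] -> [-5, 8, 22] -> [22, 8, -5] -> 3
  [-27, -44, -17, -35] -> [-17, -27, -35, -44] -> [-44, -35, -27, -17] -> [] -> [] -> 0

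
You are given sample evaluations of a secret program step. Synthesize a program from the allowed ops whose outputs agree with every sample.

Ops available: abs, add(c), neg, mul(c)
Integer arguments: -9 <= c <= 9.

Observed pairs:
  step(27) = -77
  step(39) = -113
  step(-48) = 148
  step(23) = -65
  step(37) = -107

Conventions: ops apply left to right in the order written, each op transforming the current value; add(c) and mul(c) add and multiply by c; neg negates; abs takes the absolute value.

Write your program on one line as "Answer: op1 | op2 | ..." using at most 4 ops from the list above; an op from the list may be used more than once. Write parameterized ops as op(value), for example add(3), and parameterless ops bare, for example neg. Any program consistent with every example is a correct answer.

mul(3) | add(-4) | neg

Check, running the answer program on each example:
  27 -> 81 -> 77 -> -77
  39 -> 117 -> 113 -> -113
  -48 -> -144 -> -148 -> 148
  23 -> 69 -> 65 -> -65
  37 -> 111 -> 107 -> -107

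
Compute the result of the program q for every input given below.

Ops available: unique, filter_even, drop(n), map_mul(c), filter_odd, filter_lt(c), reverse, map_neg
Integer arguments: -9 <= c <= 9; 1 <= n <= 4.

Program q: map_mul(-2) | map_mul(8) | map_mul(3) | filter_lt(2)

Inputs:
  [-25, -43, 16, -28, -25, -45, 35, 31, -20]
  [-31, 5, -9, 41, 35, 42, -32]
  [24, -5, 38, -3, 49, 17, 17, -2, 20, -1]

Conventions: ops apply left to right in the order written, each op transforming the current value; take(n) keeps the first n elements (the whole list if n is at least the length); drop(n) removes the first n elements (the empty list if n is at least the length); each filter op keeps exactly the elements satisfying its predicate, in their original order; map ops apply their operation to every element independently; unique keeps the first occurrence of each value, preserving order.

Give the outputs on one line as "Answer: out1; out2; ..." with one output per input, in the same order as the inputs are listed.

[-768, -1680, -1488]; [-240, -1968, -1680, -2016]; [-1152, -1824, -2352, -816, -816, -960]

Execution, op by op:
  [-25, -43, 16, -28, -25, -45, 35, 31, -20] -> [50, 86, -32, 56, 50, 90, -70, -62, 40] -> [400, 688, -256, 448, 400, 720, -560, -496, 320] -> [1200, 2064, -768, 1344, 1200, 2160, -1680, -1488, 960] -> [-768, -1680, -1488]
  [-31, 5, -9, 41, 35, 42, -32] -> [62, -10, 18, -82, -70, -84, 64] -> [496, -80, 144, -656, -560, -672, 512] -> [1488, -240, 432, -1968, -1680, -2016, 1536] -> [-240, -1968, -1680, -2016]
  [24, -5, 38, -3, 49, 17, 17, -2, 20, -1] -> [-48, 10, -76, 6, -98, -34, -34, 4, -40, 2] -> [-384, 80, -608, 48, -784, -272, -272, 32, -320, 16] -> [-1152, 240, -1824, 144, -2352, -816, -816, 96, -960, 48] -> [-1152, -1824, -2352, -816, -816, -960]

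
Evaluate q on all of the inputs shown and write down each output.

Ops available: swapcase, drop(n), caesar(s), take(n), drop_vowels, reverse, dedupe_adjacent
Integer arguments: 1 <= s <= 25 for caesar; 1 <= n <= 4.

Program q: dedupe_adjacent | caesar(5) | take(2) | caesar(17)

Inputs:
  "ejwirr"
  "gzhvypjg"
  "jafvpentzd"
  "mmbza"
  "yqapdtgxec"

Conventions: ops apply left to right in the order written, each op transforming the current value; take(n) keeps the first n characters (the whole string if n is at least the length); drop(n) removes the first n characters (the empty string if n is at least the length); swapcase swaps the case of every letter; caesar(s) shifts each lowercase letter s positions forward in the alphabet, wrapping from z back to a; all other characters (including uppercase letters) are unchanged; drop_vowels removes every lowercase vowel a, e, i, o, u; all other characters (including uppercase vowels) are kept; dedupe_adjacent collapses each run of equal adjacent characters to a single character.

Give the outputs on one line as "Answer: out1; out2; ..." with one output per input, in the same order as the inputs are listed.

"af"; "cv"; "fw"; "ix"; "um"

Execution, op by op:
  "ejwirr" -> "ejwir" -> "jobnw" -> "jo" -> "af"
  "gzhvypjg" -> "gzhvypjg" -> "lemaduol" -> "le" -> "cv"
  "jafvpentzd" -> "jafvpentzd" -> "ofkaujsyei" -> "of" -> "fw"
  "mmbza" -> "mbza" -> "rgef" -> "rg" -> "ix"
  "yqapdtgxec" -> "yqapdtgxec" -> "dvfuiylcjh" -> "dv" -> "um"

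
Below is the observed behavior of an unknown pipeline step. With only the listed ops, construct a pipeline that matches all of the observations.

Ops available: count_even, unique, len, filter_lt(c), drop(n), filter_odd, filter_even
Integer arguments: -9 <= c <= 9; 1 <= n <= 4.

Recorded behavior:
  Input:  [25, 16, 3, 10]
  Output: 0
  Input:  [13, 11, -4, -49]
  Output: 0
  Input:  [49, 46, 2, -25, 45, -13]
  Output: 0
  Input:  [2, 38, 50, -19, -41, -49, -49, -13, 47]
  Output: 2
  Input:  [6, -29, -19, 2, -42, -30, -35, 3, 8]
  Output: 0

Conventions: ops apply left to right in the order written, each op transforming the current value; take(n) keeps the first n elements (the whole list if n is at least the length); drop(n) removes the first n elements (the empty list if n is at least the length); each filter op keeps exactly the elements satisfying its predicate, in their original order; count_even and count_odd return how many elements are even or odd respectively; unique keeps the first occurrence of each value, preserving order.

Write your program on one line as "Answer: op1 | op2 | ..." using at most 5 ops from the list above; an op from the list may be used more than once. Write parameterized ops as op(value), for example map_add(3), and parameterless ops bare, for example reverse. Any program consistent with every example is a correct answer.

drop(3) | filter_odd | drop(4) | len

Check, running the answer program on each example:
  [25, 16, 3, 10] -> [10] -> [] -> [] -> 0
  [13, 11, -4, -49] -> [-49] -> [-49] -> [] -> 0
  [49, 46, 2, -25, 45, -13] -> [-25, 45, -13] -> [-25, 45, -13] -> [] -> 0
  [2, 38, 50, -19, -41, -49, -49, -13, 47] -> [-19, -41, -49, -49, -13, 47] -> [-19, -41, -49, -49, -13, 47] -> [-13, 47] -> 2
  [6, -29, -19, 2, -42, -30, -35, 3, 8] -> [2, -42, -30, -35, 3, 8] -> [-35, 3] -> [] -> 0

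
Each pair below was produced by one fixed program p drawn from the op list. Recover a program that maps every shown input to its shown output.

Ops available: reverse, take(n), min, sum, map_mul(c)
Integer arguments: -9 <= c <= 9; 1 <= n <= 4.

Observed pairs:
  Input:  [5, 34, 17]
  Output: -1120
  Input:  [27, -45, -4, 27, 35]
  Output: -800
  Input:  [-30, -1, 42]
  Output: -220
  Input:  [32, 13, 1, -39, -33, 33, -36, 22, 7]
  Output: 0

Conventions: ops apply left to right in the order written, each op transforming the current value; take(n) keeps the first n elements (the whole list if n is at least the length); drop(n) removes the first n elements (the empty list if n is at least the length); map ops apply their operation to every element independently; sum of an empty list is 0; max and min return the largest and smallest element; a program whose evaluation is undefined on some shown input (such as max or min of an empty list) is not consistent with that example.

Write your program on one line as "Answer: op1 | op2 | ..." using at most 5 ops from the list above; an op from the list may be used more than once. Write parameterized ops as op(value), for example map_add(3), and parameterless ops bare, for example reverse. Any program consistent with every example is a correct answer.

map_mul(5) | reverse | map_mul(-4) | sum

Check, running the answer program on each example:
  [5, 34, 17] -> [25, 170, 85] -> [85, 170, 25] -> [-340, -680, -100] -> -1120
  [27, -45, -4, 27, 35] -> [135, -225, -20, 135, 175] -> [175, 135, -20, -225, 135] -> [-700, -540, 80, 900, -540] -> -800
  [-30, -1, 42] -> [-150, -5, 210] -> [210, -5, -150] -> [-840, 20, 600] -> -220
  [32, 13, 1, -39, -33, 33, -36, 22, 7] -> [160, 65, 5, -195, -165, 165, -180, 110, 35] -> [35, 110, -180, 165, -165, -195, 5, 65, 160] -> [-140, -440, 720, -660, 660, 780, -20, -260, -640] -> 0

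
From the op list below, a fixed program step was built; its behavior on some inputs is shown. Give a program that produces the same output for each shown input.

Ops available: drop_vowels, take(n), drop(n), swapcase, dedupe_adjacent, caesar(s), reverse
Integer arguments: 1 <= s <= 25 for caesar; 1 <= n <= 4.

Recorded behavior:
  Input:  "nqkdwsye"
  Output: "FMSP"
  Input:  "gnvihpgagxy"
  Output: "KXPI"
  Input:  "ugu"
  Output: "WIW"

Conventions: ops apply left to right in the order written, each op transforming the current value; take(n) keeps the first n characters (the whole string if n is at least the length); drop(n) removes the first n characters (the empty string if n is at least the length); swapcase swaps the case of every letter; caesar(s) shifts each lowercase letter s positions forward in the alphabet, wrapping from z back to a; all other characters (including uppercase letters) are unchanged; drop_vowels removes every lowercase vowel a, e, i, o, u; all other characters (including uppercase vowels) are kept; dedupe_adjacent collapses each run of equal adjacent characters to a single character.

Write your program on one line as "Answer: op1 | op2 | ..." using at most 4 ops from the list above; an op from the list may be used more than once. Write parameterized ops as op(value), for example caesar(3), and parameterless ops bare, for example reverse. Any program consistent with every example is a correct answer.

take(4) | caesar(2) | swapcase | reverse

Check, running the answer program on each example:
  "nqkdwsye" -> "nqkd" -> "psmf" -> "PSMF" -> "FMSP"
  "gnvihpgagxy" -> "gnvi" -> "ipxk" -> "IPXK" -> "KXPI"
  "ugu" -> "ugu" -> "wiw" -> "WIW" -> "WIW"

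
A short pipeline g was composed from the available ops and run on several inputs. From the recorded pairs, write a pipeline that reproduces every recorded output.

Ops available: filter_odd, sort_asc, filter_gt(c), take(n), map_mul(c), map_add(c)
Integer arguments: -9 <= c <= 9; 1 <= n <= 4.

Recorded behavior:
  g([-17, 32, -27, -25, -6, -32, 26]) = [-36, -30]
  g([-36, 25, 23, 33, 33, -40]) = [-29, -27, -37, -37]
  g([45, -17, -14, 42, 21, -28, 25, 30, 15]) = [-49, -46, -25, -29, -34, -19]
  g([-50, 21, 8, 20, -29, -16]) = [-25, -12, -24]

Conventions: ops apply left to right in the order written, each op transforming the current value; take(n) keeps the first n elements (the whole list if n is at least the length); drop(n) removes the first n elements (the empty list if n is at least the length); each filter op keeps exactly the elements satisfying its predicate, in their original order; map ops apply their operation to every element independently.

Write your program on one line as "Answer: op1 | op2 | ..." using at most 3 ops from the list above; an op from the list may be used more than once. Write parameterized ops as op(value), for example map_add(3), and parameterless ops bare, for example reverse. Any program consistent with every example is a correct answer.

map_add(4) | filter_gt(-2) | map_mul(-1)

Check, running the answer program on each example:
  [-17, 32, -27, -25, -6, -32, 26] -> [-13, 36, -23, -21, -2, -28, 30] -> [36, 30] -> [-36, -30]
  [-36, 25, 23, 33, 33, -40] -> [-32, 29, 27, 37, 37, -36] -> [29, 27, 37, 37] -> [-29, -27, -37, -37]
  [45, -17, -14, 42, 21, -28, 25, 30, 15] -> [49, -13, -10, 46, 25, -24, 29, 34, 19] -> [49, 46, 25, 29, 34, 19] -> [-49, -46, -25, -29, -34, -19]
  [-50, 21, 8, 20, -29, -16] -> [-46, 25, 12, 24, -25, -12] -> [25, 12, 24] -> [-25, -12, -24]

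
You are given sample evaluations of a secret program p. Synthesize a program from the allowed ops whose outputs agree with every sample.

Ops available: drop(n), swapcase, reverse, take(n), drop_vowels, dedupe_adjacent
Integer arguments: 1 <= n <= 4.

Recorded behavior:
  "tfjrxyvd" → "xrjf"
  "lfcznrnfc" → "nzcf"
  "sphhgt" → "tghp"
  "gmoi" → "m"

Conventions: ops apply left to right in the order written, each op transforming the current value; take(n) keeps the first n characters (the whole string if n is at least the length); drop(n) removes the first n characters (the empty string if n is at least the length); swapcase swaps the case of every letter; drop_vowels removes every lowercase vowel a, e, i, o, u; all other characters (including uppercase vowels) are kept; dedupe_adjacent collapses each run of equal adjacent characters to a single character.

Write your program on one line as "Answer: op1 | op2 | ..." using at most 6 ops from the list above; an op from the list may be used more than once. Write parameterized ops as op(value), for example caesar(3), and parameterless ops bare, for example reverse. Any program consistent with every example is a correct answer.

drop_vowels | drop(1) | dedupe_adjacent | take(4) | reverse

Check, running the answer program on each example:
  "tfjrxyvd" -> "tfjrxyvd" -> "fjrxyvd" -> "fjrxyvd" -> "fjrx" -> "xrjf"
  "lfcznrnfc" -> "lfcznrnfc" -> "fcznrnfc" -> "fcznrnfc" -> "fczn" -> "nzcf"
  "sphhgt" -> "sphhgt" -> "phhgt" -> "phgt" -> "phgt" -> "tghp"
  "gmoi" -> "gm" -> "m" -> "m" -> "m" -> "m"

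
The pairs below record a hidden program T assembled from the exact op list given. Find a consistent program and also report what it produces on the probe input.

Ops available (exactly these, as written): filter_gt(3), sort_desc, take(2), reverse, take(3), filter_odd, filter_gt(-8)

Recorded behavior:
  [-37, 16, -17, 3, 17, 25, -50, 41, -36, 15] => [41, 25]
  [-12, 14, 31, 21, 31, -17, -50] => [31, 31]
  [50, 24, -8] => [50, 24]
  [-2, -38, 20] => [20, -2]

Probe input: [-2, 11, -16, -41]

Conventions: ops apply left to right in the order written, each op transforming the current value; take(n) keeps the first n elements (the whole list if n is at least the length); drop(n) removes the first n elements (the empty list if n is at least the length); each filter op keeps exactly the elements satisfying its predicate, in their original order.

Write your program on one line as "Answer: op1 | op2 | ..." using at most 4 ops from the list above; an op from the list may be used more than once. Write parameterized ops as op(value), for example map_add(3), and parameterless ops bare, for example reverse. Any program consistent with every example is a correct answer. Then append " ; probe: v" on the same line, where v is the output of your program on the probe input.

sort_desc | take(3) | take(2) ; probe: [11, -2]

Check, running the answer program on each example:
  [-37, 16, -17, 3, 17, 25, -50, 41, -36, 15] -> [41, 25, 17, 16, 15, 3, -17, -36, -37, -50] -> [41, 25, 17] -> [41, 25]
  [-12, 14, 31, 21, 31, -17, -50] -> [31, 31, 21, 14, -12, -17, -50] -> [31, 31, 21] -> [31, 31]
  [50, 24, -8] -> [50, 24, -8] -> [50, 24, -8] -> [50, 24]
  [-2, -38, 20] -> [20, -2, -38] -> [20, -2, -38] -> [20, -2]
  probe: [-2, 11, -16, -41] -> [11, -2, -16, -41] -> [11, -2, -16] -> [11, -2]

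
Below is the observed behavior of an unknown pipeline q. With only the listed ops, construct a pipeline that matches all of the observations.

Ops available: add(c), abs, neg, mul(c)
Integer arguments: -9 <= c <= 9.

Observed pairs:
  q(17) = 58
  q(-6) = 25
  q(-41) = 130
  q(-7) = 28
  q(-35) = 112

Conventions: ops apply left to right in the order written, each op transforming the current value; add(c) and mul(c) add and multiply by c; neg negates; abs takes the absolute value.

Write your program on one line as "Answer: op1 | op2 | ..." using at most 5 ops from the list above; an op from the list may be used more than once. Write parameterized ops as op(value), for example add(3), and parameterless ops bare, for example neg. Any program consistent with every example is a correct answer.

neg | mul(3) | abs | add(7)

Check, running the answer program on each example:
  17 -> -17 -> -51 -> 51 -> 58
  -6 -> 6 -> 18 -> 18 -> 25
  -41 -> 41 -> 123 -> 123 -> 130
  -7 -> 7 -> 21 -> 21 -> 28
  -35 -> 35 -> 105 -> 105 -> 112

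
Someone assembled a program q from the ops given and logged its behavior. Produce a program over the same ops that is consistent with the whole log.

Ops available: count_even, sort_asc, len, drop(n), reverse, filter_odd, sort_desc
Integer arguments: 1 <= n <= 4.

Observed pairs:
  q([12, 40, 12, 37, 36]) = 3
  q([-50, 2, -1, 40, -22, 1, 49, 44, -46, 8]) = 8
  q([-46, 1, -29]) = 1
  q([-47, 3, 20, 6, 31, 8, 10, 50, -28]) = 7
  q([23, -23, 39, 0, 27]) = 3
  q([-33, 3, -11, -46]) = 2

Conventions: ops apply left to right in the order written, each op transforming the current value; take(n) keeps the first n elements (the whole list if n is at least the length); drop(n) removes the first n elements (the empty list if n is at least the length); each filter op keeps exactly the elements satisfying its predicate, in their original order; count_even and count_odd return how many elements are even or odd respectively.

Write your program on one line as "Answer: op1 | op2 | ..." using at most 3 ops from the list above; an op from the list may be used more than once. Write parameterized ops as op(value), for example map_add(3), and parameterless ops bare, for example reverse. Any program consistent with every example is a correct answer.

reverse | drop(2) | len

Check, running the answer program on each example:
  [12, 40, 12, 37, 36] -> [36, 37, 12, 40, 12] -> [12, 40, 12] -> 3
  [-50, 2, -1, 40, -22, 1, 49, 44, -46, 8] -> [8, -46, 44, 49, 1, -22, 40, -1, 2, -50] -> [44, 49, 1, -22, 40, -1, 2, -50] -> 8
  [-46, 1, -29] -> [-29, 1, -46] -> [-46] -> 1
  [-47, 3, 20, 6, 31, 8, 10, 50, -28] -> [-28, 50, 10, 8, 31, 6, 20, 3, -47] -> [10, 8, 31, 6, 20, 3, -47] -> 7
  [23, -23, 39, 0, 27] -> [27, 0, 39, -23, 23] -> [39, -23, 23] -> 3
  [-33, 3, -11, -46] -> [-46, -11, 3, -33] -> [3, -33] -> 2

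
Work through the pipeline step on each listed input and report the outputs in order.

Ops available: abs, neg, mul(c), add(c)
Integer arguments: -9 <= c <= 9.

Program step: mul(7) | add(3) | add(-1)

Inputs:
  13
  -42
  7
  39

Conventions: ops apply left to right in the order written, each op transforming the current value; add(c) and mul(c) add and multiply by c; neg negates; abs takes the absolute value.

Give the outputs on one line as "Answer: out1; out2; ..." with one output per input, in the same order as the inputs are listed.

93; -292; 51; 275

Execution, op by op:
  13 -> 91 -> 94 -> 93
  -42 -> -294 -> -291 -> -292
  7 -> 49 -> 52 -> 51
  39 -> 273 -> 276 -> 275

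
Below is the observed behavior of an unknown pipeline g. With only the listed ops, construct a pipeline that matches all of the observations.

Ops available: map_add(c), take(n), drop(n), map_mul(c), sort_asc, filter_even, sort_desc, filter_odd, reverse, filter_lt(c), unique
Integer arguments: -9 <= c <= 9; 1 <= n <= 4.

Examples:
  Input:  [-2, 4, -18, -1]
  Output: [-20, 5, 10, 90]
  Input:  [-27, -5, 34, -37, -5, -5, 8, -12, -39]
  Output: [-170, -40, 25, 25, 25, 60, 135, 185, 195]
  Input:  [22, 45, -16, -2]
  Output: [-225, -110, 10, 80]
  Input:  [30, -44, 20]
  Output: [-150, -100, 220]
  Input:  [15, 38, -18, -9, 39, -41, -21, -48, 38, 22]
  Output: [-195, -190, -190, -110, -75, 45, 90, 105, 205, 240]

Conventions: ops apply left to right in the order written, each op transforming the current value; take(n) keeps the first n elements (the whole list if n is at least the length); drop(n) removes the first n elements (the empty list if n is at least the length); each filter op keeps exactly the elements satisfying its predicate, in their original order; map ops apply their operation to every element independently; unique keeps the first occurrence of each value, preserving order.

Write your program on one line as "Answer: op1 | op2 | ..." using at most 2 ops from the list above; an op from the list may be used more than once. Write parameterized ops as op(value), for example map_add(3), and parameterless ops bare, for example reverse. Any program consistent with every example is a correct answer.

sort_desc | map_mul(-5)

Check, running the answer program on each example:
  [-2, 4, -18, -1] -> [4, -1, -2, -18] -> [-20, 5, 10, 90]
  [-27, -5, 34, -37, -5, -5, 8, -12, -39] -> [34, 8, -5, -5, -5, -12, -27, -37, -39] -> [-170, -40, 25, 25, 25, 60, 135, 185, 195]
  [22, 45, -16, -2] -> [45, 22, -2, -16] -> [-225, -110, 10, 80]
  [30, -44, 20] -> [30, 20, -44] -> [-150, -100, 220]
  [15, 38, -18, -9, 39, -41, -21, -48, 38, 22] -> [39, 38, 38, 22, 15, -9, -18, -21, -41, -48] -> [-195, -190, -190, -110, -75, 45, 90, 105, 205, 240]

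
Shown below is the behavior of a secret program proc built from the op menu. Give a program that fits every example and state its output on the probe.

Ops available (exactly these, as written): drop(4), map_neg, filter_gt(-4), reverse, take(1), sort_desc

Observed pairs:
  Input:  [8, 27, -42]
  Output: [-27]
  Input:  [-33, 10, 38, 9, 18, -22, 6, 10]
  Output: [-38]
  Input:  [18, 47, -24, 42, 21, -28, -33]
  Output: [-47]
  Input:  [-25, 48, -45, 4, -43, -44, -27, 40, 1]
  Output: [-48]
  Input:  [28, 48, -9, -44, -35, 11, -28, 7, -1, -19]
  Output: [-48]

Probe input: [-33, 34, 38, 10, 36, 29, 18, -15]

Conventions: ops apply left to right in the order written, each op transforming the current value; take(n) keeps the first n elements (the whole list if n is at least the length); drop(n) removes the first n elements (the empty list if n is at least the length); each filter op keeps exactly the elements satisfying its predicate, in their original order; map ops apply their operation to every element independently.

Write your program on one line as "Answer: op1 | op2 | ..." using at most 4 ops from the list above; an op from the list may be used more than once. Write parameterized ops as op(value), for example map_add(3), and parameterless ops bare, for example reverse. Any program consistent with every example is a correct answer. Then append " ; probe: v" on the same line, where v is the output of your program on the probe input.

sort_desc | map_neg | take(1) ; probe: [-38]

Check, running the answer program on each example:
  [8, 27, -42] -> [27, 8, -42] -> [-27, -8, 42] -> [-27]
  [-33, 10, 38, 9, 18, -22, 6, 10] -> [38, 18, 10, 10, 9, 6, -22, -33] -> [-38, -18, -10, -10, -9, -6, 22, 33] -> [-38]
  [18, 47, -24, 42, 21, -28, -33] -> [47, 42, 21, 18, -24, -28, -33] -> [-47, -42, -21, -18, 24, 28, 33] -> [-47]
  [-25, 48, -45, 4, -43, -44, -27, 40, 1] -> [48, 40, 4, 1, -25, -27, -43, -44, -45] -> [-48, -40, -4, -1, 25, 27, 43, 44, 45] -> [-48]
  [28, 48, -9, -44, -35, 11, -28, 7, -1, -19] -> [48, 28, 11, 7, -1, -9, -19, -28, -35, -44] -> [-48, -28, -11, -7, 1, 9, 19, 28, 35, 44] -> [-48]
  probe: [-33, 34, 38, 10, 36, 29, 18, -15] -> [38, 36, 34, 29, 18, 10, -15, -33] -> [-38, -36, -34, -29, -18, -10, 15, 33] -> [-38]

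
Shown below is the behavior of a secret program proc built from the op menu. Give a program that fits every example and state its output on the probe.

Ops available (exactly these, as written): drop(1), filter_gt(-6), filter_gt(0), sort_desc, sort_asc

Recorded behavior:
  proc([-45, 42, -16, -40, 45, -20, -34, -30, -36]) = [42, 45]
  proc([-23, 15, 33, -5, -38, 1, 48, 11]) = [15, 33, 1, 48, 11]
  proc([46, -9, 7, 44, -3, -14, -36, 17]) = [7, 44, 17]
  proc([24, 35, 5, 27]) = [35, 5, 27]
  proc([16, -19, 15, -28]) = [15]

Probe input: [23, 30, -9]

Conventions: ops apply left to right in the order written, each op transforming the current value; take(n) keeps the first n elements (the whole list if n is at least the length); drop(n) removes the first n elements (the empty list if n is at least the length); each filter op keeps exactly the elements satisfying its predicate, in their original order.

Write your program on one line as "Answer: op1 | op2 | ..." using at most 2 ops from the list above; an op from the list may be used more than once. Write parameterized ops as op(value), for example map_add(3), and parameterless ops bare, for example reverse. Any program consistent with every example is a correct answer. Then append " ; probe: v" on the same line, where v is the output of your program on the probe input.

drop(1) | filter_gt(0) ; probe: [30]

Check, running the answer program on each example:
  [-45, 42, -16, -40, 45, -20, -34, -30, -36] -> [42, -16, -40, 45, -20, -34, -30, -36] -> [42, 45]
  [-23, 15, 33, -5, -38, 1, 48, 11] -> [15, 33, -5, -38, 1, 48, 11] -> [15, 33, 1, 48, 11]
  [46, -9, 7, 44, -3, -14, -36, 17] -> [-9, 7, 44, -3, -14, -36, 17] -> [7, 44, 17]
  [24, 35, 5, 27] -> [35, 5, 27] -> [35, 5, 27]
  [16, -19, 15, -28] -> [-19, 15, -28] -> [15]
  probe: [23, 30, -9] -> [30, -9] -> [30]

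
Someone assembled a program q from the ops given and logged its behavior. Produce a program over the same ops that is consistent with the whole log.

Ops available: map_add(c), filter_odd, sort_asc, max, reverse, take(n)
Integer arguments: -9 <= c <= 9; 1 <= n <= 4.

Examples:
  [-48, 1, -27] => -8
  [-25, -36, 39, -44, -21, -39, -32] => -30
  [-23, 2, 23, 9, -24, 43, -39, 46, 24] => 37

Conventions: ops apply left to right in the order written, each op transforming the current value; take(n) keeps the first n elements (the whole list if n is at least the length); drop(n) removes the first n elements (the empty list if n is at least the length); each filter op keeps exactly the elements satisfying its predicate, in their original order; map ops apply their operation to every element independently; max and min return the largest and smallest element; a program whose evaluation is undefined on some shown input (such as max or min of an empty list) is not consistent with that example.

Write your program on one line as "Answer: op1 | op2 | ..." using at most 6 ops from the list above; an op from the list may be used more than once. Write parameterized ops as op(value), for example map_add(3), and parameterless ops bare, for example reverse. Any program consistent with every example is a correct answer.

map_add(-6) | reverse | take(3) | map_add(5) | map_add(-8) | max

Check, running the answer program on each example:
  [-48, 1, -27] -> [-54, -5, -33] -> [-33, -5, -54] -> [-33, -5, -54] -> [-28, 0, -49] -> [-36, -8, -57] -> -8
  [-25, -36, 39, -44, -21, -39, -32] -> [-31, -42, 33, -50, -27, -45, -38] -> [-38, -45, -27, -50, 33, -42, -31] -> [-38, -45, -27] -> [-33, -40, -22] -> [-41, -48, -30] -> -30
  [-23, 2, 23, 9, -24, 43, -39, 46, 24] -> [-29, -4, 17, 3, -30, 37, -45, 40, 18] -> [18, 40, -45, 37, -30, 3, 17, -4, -29] -> [18, 40, -45] -> [23, 45, -40] -> [15, 37, -48] -> 37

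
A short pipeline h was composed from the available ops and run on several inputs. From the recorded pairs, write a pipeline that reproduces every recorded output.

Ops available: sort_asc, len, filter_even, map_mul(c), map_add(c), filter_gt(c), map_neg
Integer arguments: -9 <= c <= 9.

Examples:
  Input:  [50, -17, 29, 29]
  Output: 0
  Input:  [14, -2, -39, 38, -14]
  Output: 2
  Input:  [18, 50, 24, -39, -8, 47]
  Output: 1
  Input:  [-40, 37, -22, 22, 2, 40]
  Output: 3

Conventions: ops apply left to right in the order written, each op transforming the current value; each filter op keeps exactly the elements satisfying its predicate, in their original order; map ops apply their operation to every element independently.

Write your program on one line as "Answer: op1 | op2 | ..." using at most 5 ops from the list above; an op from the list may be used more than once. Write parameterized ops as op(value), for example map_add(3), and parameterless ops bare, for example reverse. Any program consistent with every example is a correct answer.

map_neg | map_add(-2) | filter_even | filter_gt(-5) | len

Check, running the answer program on each example:
  [50, -17, 29, 29] -> [-50, 17, -29, -29] -> [-52, 15, -31, -31] -> [-52] -> [] -> 0
  [14, -2, -39, 38, -14] -> [-14, 2, 39, -38, 14] -> [-16, 0, 37, -40, 12] -> [-16, 0, -40, 12] -> [0, 12] -> 2
  [18, 50, 24, -39, -8, 47] -> [-18, -50, -24, 39, 8, -47] -> [-20, -52, -26, 37, 6, -49] -> [-20, -52, -26, 6] -> [6] -> 1
  [-40, 37, -22, 22, 2, 40] -> [40, -37, 22, -22, -2, -40] -> [38, -39, 20, -24, -4, -42] -> [38, 20, -24, -4, -42] -> [38, 20, -4] -> 3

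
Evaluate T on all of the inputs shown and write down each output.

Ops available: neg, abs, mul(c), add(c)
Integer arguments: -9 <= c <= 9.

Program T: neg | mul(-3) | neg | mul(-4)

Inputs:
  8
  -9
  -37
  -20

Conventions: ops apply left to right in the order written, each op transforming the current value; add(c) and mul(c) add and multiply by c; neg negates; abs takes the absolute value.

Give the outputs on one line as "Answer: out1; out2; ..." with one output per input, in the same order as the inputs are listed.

96; -108; -444; -240

Execution, op by op:
  8 -> -8 -> 24 -> -24 -> 96
  -9 -> 9 -> -27 -> 27 -> -108
  -37 -> 37 -> -111 -> 111 -> -444
  -20 -> 20 -> -60 -> 60 -> -240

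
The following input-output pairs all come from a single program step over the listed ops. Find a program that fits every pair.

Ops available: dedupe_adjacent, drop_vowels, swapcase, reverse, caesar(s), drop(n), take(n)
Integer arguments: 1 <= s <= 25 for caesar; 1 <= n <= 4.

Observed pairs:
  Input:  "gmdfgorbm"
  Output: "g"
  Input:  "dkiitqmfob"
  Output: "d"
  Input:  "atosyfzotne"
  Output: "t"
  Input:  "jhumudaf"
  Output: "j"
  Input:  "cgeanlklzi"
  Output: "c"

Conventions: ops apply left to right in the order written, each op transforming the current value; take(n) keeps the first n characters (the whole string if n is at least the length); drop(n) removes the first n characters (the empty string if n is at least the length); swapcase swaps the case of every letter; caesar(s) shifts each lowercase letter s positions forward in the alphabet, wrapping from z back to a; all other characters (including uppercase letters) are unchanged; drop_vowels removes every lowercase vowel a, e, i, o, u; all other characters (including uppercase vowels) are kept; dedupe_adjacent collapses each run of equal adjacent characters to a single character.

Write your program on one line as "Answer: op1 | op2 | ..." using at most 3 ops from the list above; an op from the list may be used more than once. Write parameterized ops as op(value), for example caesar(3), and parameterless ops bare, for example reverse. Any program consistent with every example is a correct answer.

drop_vowels | take(2) | take(1)

Check, running the answer program on each example:
  "gmdfgorbm" -> "gmdfgrbm" -> "gm" -> "g"
  "dkiitqmfob" -> "dktqmfb" -> "dk" -> "d"
  "atosyfzotne" -> "tsyfztn" -> "ts" -> "t"
  "jhumudaf" -> "jhmdf" -> "jh" -> "j"
  "cgeanlklzi" -> "cgnlklz" -> "cg" -> "c"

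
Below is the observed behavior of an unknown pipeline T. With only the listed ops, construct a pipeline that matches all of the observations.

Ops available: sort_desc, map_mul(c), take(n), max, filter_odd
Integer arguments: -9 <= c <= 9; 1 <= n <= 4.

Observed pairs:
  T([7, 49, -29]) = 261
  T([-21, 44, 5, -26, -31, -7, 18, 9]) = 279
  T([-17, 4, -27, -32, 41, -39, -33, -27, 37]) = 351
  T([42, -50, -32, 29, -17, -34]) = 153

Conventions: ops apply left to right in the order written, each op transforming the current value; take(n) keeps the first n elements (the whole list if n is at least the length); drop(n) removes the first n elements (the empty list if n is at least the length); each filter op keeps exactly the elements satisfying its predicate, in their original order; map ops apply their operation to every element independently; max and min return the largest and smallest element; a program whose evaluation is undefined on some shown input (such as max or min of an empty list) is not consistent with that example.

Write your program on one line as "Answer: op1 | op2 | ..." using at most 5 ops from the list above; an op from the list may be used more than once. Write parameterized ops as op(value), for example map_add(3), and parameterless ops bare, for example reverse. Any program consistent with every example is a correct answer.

map_mul(-9) | filter_odd | sort_desc | max

Check, running the answer program on each example:
  [7, 49, -29] -> [-63, -441, 261] -> [-63, -441, 261] -> [261, -63, -441] -> 261
  [-21, 44, 5, -26, -31, -7, 18, 9] -> [189, -396, -45, 234, 279, 63, -162, -81] -> [189, -45, 279, 63, -81] -> [279, 189, 63, -45, -81] -> 279
  [-17, 4, -27, -32, 41, -39, -33, -27, 37] -> [153, -36, 243, 288, -369, 351, 297, 243, -333] -> [153, 243, -369, 351, 297, 243, -333] -> [351, 297, 243, 243, 153, -333, -369] -> 351
  [42, -50, -32, 29, -17, -34] -> [-378, 450, 288, -261, 153, 306] -> [-261, 153] -> [153, -261] -> 153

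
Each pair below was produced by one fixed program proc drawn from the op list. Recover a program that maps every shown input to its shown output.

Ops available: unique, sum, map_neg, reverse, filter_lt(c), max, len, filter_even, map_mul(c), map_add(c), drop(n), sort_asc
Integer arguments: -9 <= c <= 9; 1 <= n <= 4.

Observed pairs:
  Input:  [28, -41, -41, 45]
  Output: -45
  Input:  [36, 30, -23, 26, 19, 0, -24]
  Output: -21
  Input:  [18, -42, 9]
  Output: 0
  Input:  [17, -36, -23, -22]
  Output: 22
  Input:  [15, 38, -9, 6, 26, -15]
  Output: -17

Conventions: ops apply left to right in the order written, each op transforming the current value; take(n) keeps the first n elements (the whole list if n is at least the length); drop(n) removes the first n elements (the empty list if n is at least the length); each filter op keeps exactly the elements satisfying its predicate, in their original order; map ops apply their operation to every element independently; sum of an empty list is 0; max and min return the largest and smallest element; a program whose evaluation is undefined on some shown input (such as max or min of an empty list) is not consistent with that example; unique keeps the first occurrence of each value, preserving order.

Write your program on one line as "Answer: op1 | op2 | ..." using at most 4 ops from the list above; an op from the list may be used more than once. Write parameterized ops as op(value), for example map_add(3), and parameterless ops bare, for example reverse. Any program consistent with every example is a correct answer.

map_neg | drop(3) | reverse | sum

Check, running the answer program on each example:
  [28, -41, -41, 45] -> [-28, 41, 41, -45] -> [-45] -> [-45] -> -45
  [36, 30, -23, 26, 19, 0, -24] -> [-36, -30, 23, -26, -19, 0, 24] -> [-26, -19, 0, 24] -> [24, 0, -19, -26] -> -21
  [18, -42, 9] -> [-18, 42, -9] -> [] -> [] -> 0
  [17, -36, -23, -22] -> [-17, 36, 23, 22] -> [22] -> [22] -> 22
  [15, 38, -9, 6, 26, -15] -> [-15, -38, 9, -6, -26, 15] -> [-6, -26, 15] -> [15, -26, -6] -> -17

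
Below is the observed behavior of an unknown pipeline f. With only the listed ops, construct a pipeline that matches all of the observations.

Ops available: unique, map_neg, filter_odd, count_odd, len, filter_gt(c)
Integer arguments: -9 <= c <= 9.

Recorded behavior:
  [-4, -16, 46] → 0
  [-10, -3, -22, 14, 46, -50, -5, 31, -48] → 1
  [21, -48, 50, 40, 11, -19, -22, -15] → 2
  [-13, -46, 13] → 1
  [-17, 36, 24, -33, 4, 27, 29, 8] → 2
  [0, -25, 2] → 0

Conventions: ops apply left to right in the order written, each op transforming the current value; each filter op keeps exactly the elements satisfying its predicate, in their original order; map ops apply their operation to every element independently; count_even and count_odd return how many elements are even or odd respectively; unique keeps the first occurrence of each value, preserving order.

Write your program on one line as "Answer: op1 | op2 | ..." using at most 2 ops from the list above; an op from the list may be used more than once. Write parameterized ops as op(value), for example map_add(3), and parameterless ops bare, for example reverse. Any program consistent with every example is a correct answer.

filter_gt(3) | count_odd

Check, running the answer program on each example:
  [-4, -16, 46] -> [46] -> 0
  [-10, -3, -22, 14, 46, -50, -5, 31, -48] -> [14, 46, 31] -> 1
  [21, -48, 50, 40, 11, -19, -22, -15] -> [21, 50, 40, 11] -> 2
  [-13, -46, 13] -> [13] -> 1
  [-17, 36, 24, -33, 4, 27, 29, 8] -> [36, 24, 4, 27, 29, 8] -> 2
  [0, -25, 2] -> [] -> 0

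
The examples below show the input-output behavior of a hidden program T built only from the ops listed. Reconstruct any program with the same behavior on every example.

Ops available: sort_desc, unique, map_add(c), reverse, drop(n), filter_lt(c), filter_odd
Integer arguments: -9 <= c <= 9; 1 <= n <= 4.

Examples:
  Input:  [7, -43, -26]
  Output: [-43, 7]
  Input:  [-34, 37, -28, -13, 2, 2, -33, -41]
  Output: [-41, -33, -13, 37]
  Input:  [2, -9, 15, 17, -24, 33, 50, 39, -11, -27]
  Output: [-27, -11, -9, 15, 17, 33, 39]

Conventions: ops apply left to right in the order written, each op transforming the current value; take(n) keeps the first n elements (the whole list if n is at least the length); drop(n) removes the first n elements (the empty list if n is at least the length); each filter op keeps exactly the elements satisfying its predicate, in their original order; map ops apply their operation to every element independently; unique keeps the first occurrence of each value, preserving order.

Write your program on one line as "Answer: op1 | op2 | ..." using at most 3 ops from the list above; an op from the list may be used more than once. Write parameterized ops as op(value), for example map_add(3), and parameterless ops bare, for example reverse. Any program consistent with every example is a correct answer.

sort_desc | reverse | filter_odd

Check, running the answer program on each example:
  [7, -43, -26] -> [7, -26, -43] -> [-43, -26, 7] -> [-43, 7]
  [-34, 37, -28, -13, 2, 2, -33, -41] -> [37, 2, 2, -13, -28, -33, -34, -41] -> [-41, -34, -33, -28, -13, 2, 2, 37] -> [-41, -33, -13, 37]
  [2, -9, 15, 17, -24, 33, 50, 39, -11, -27] -> [50, 39, 33, 17, 15, 2, -9, -11, -24, -27] -> [-27, -24, -11, -9, 2, 15, 17, 33, 39, 50] -> [-27, -11, -9, 15, 17, 33, 39]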